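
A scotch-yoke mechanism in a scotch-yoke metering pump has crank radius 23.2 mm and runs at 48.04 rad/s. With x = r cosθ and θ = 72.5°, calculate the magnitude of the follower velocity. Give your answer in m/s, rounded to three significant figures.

1.06

ω = 48.04 rad/s
x = r cosθ ⇒ ẋ = −rω sinθ.
|v| = rω|sinθ| = 0.0232·48.04·|sin 72.5°| = 1.0629 m/s.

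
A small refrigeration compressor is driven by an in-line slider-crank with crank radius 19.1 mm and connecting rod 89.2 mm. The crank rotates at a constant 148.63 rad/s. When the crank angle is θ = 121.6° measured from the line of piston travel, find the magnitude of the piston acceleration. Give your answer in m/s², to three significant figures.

262

ω = 148.6 rad/s
x(θ) = r cosθ + √(L² − r² sin²θ); with ω constant, a = ω²·d²x/dθ².
d²x/dθ² = −r cosθ − r²(cos2θ)/√u − r⁴ sin²2θ/(4u^{3/2}),  u = L² − r² sin²θ = 0.00769199 m².
Substituting r = 0.0191 m, L = 0.0892 m, θ = 121.6°: d²x/dθ² = +0.011844 m.
a = ω²·d²x/dθ² = (148.6)²·(+0.011844) = +261.65 m/s²;  |a| = 261.65 m/s².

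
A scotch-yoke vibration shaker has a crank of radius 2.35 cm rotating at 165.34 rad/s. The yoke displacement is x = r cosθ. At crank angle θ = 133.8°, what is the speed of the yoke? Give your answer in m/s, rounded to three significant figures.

ω = 165.3 rad/s
x = r cosθ ⇒ ẋ = −rω sinθ.
|v| = rω|sinθ| = 0.0235·165.3·|sin 133.8°| = 2.8044 m/s.

2.80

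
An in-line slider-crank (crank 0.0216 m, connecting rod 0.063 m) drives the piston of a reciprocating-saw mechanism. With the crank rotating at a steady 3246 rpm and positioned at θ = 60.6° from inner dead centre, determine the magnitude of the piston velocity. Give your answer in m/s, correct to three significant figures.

7.52

ω = 2π·3246/60 = 339.9 rad/s
For an in-line slider-crank, x = r cosθ + √(L² − r² sin²θ), so v = −rω sinθ·[1 + r cosθ/√(L² − r² sin²θ)].
With r = 0.0216 m, L = 0.063 m, θ = 60.6°: √(L² − r² sin²θ) = 0.060124 m.
v = −0.0216·339.9·0.87121·[1 + 0.0216·0.49090/0.060124] = -7.5248 m/s.
|v| = 7.5248 m/s.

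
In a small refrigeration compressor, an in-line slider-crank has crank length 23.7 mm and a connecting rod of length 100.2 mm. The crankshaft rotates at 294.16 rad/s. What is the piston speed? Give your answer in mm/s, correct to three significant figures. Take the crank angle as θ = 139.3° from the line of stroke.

ω = 294.2 rad/s
For an in-line slider-crank, x = r cosθ + √(L² − r² sin²θ), so v = −rω sinθ·[1 + r cosθ/√(L² − r² sin²θ)].
With r = 0.0237 m, L = 0.1002 m, θ = 139.3°: √(L² − r² sin²θ) = 0.099001 m.
v = −0.0237·294.2·0.65210·[1 + 0.0237·-0.75813/0.099001] = -3.7211 m/s.
|v| = 3.7211 m/s = 3721.1 mm/s.

3720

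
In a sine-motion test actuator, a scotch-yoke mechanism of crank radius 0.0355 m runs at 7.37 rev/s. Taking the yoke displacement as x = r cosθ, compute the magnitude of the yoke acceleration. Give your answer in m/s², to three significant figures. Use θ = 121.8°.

ω = 46.31 rad/s (from 7.37 rev/s).
x = r cosθ ⇒ ẍ = −rω² cosθ (ω constant).
|a| = rω²|cosθ| = 0.0355·(46.31)²·|cos 121.8°| = 40.114 m/s².

40.1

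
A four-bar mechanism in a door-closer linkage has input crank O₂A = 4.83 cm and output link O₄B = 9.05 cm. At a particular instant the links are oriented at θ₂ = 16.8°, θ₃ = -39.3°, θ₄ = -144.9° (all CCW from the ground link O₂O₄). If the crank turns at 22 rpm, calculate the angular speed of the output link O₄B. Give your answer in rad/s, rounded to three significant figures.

ω₂ = 2.304 rad/s (from 22 rpm).
Differentiating the loop-closure r₂e^{iθ₂}+r₃e^{iθ₃}=r₁+r₄e^{iθ₄} gives r₂ω₂e^{iθ₂}+r₃ω₃e^{iθ₃}=r₄ω₄e^{iθ₄}.
Eliminating the other unknown: ω₄ = r₂ω₂ sin(θ₂−θ₃) / [r₄ sin(θ₄−θ₃)].
Numerator sine = +0.83001; denominator sine = -0.96316.
Result = 0.0483·2.304·(+0.83001) / (0.0905·(-0.96316)) = -1.0596 rad/s; magnitude 1.0596 rad/s.

1.06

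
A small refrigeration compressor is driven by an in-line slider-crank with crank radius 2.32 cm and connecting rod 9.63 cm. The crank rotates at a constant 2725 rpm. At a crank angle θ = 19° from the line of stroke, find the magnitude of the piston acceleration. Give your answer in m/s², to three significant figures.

ω = 2π·2725/60 = 285.4 rad/s
x(θ) = r cosθ + √(L² − r² sin²θ); with ω constant, a = ω²·d²x/dθ².
d²x/dθ² = −r cosθ − r²(cos2θ)/√u − r⁴ sin²2θ/(4u^{3/2}),  u = L² − r² sin²θ = 0.00921664 m².
Substituting r = 0.0232 m, L = 0.0963 m, θ = 19°: d²x/dθ² = -0.026385 m.
a = ω²·d²x/dθ² = (285.4)²·(-0.026385) = -2148.6 m/s²;  |a| = 2148.6 m/s².

2150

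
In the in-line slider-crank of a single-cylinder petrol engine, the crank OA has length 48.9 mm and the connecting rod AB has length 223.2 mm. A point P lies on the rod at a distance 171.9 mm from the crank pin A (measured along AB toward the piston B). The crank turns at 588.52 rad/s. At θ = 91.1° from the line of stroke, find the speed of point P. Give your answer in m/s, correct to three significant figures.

ω = 588.5 rad/s.  Crank-pin speed |V_A| = rω = 28.779 m/s, perpendicular to OA.
Rod angle: sinφ = −(r/L) sinθ ⇒ φ = -12.653°; ω_rod = −rω cosθ/√(L²−r²sin²θ) = +2.5369 rad/s.
V_P = V_A + ω_rod × AP, with AP = 0.1719 m along the rod.
Components: V_Px = −rω sinθ − a·ω_rod·sinφ = -28.678 m/s;  V_Py = rω cosθ + a·ω_rod·cosφ = -0.12698 m/s.
|V_P| = √(V_Px² + V_Py²) = 28.678 m/s.

28.7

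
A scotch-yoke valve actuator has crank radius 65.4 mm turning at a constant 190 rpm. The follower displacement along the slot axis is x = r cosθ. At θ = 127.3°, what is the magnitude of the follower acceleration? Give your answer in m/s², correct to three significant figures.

15.7

ω = 19.9 rad/s (from 190 rpm).
x = r cosθ ⇒ ẍ = −rω² cosθ (ω constant).
|a| = rω²|cosθ| = 0.0654·(19.9)²·|cos 127.3°| = 15.689 m/s².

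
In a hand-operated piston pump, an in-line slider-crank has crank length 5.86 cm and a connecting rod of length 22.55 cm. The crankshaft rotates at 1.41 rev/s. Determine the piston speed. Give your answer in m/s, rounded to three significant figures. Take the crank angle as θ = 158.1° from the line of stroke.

ω = 2π·1.41 = 8.859 rad/s
For an in-line slider-crank, x = r cosθ + √(L² − r² sin²θ), so v = −rω sinθ·[1 + r cosθ/√(L² − r² sin²θ)].
With r = 0.0586 m, L = 0.2255 m, θ = 158.1°: √(L² − r² sin²θ) = 0.22444 m.
v = −0.0586·8.859·0.37299·[1 + 0.0586·-0.92784/0.22444] = -0.14673 m/s.
|v| = 0.14673 m/s.

0.147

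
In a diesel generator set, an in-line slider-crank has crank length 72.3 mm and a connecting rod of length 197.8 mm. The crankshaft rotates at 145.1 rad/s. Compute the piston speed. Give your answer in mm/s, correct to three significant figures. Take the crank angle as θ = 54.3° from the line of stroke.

10400

ω = 145.1 rad/s
For an in-line slider-crank, x = r cosθ + √(L² − r² sin²θ), so v = −rω sinθ·[1 + r cosθ/√(L² − r² sin²θ)].
With r = 0.0723 m, L = 0.1978 m, θ = 54.3°: √(L² − r² sin²θ) = 0.18889 m.
v = −0.0723·145.1·0.81208·[1 + 0.0723·0.58354/0.18889] = -10.422 m/s.
|v| = 10.422 m/s = 10422 mm/s.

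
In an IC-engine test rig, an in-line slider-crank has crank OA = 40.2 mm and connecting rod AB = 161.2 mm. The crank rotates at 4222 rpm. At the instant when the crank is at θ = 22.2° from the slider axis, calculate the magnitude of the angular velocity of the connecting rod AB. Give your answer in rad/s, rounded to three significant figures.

103

ω = 442.1 rad/s (converted from 4222 rpm).
The rod makes angle φ with the slider axis where L sinφ = r sinθ; differentiating, L cosφ·φ̇ = r ω cosθ.
L cosφ = √(L² − r² sin²θ) = 0.16048 m.
|ω_rod| = r ω |cosθ| / √(L² − r² sin²θ) = 0.0402·442.1·0.92587/0.16048 = 102.54 rad/s.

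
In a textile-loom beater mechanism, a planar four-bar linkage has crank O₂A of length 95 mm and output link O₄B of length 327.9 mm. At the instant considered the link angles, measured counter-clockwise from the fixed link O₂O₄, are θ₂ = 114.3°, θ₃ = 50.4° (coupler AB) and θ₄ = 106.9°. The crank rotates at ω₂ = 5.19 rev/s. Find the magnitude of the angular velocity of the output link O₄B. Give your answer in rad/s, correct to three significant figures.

ω₂ = 32.61 rad/s (from 5.19 rev/s).
Differentiating the loop-closure r₂e^{iθ₂}+r₃e^{iθ₃}=r₁+r₄e^{iθ₄} gives r₂ω₂e^{iθ₂}+r₃ω₃e^{iθ₃}=r₄ω₄e^{iθ₄}.
Eliminating the other unknown: ω₄ = r₂ω₂ sin(θ₂−θ₃) / [r₄ sin(θ₄−θ₃)].
Numerator sine = +0.89803; denominator sine = +0.83389.
Result = 0.095·32.61·(+0.89803) / (0.3279·(+0.83389)) = +10.174 rad/s; magnitude 10.174 rad/s.

10.2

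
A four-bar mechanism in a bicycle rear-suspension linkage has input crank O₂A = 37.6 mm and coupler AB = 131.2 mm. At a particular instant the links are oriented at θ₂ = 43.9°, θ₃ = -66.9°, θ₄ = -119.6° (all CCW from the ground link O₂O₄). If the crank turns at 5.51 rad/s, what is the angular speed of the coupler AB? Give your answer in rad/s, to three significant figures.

0.564

ω₂ = 5.51 rad/s
Differentiating the loop-closure r₂e^{iθ₂}+r₃e^{iθ₃}=r₁+r₄e^{iθ₄} gives r₂ω₂e^{iθ₂}+r₃ω₃e^{iθ₃}=r₄ω₄e^{iθ₄}.
Eliminating the other unknown: ω₃ = r₂ω₂ sin(θ₄−θ₂) / [r₃ sin(θ₃−θ₄)].
Numerator sine = -0.28402; denominator sine = +0.79547.
Result = 0.0376·5.51·(-0.28402) / (0.1312·(+0.79547)) = -0.5638 rad/s; magnitude 0.5638 rad/s.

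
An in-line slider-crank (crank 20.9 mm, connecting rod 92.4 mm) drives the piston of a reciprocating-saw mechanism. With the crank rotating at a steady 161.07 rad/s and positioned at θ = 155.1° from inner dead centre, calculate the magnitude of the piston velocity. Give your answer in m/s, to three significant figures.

ω = 161.1 rad/s
For an in-line slider-crank, x = r cosθ + √(L² − r² sin²θ), so v = −rω sinθ·[1 + r cosθ/√(L² − r² sin²θ)].
With r = 0.0209 m, L = 0.0924 m, θ = 155.1°: √(L² − r² sin²θ) = 0.09198 m.
v = −0.0209·161.1·0.42104·[1 + 0.0209·-0.90704/0.09198] = -1.1252 m/s.
|v| = 1.1252 m/s.

1.13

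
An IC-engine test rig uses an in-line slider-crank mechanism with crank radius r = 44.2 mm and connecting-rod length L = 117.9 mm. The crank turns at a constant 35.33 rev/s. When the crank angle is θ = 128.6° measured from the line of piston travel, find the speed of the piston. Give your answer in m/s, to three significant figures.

5.79

ω = 2π·35.3 = 222 rad/s
For an in-line slider-crank, x = r cosθ + √(L² − r² sin²θ), so v = −rω sinθ·[1 + r cosθ/√(L² − r² sin²θ)].
With r = 0.0442 m, L = 0.1179 m, θ = 128.6°: √(L² − r² sin²θ) = 0.11273 m.
v = −0.0442·222·0.78152·[1 + 0.0442·-0.62388/0.11273] = -5.7923 m/s.
|v| = 5.7923 m/s.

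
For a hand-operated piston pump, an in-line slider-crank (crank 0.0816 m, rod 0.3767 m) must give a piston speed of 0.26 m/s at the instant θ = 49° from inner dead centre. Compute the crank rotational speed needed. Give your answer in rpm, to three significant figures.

35.2

For an in-line slider-crank, |v_piston| = rω|sinθ|·[1 + r cosθ/√(L² − r² sin²θ)].
With r = 0.0816 m, L = 0.3767 m, θ = 49°: the bracketed kinematic factor |dx/dθ| = 0.070456 m.
ω = v/|dx/dθ| = 0.26/0.070456 = 3.6903 rad/s.
N = 60ω/(2π) = 35.239 rpm.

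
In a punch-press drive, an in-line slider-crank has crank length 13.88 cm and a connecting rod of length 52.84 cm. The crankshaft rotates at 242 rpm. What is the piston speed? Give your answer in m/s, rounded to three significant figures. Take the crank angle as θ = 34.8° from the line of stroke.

2.45

ω = 2π·242/60 = 25.34 rad/s
For an in-line slider-crank, x = r cosθ + √(L² − r² sin²θ), so v = −rω sinθ·[1 + r cosθ/√(L² − r² sin²θ)].
With r = 0.1388 m, L = 0.5284 m, θ = 34.8°: √(L² − r² sin²θ) = 0.52243 m.
v = −0.1388·25.34·0.57071·[1 + 0.1388·0.82115/0.52243] = -2.4454 m/s.
|v| = 2.4454 m/s.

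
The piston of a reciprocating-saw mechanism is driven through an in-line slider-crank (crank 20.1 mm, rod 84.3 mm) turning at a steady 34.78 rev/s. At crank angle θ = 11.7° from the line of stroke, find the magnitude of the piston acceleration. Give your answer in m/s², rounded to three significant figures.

ω = 2π·34.8 = 218.5 rad/s
x(θ) = r cosθ + √(L² − r² sin²θ); with ω constant, a = ω²·d²x/dθ².
d²x/dθ² = −r cosθ − r²(cos2θ)/√u − r⁴ sin²2θ/(4u^{3/2}),  u = L² − r² sin²θ = 0.00708988 m².
Substituting r = 0.0201 m, L = 0.0843 m, θ = 11.7°: d²x/dθ² = -0.024097 m.
a = ω²·d²x/dθ² = (218.5)²·(-0.024097) = -1150.7 m/s²;  |a| = 1150.7 m/s².

1150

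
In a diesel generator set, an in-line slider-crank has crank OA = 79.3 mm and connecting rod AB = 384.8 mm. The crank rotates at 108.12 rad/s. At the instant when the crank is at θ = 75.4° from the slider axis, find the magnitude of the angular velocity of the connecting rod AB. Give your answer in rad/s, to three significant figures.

5.73

ω = 108.1 rad/s
The rod makes angle φ with the slider axis where L sinφ = r sinθ; differentiating, L cosφ·φ̇ = r ω cosθ.
L cosφ = √(L² − r² sin²θ) = 0.37707 m.
|ω_rod| = r ω |cosθ| / √(L² − r² sin²θ) = 0.0793·108.1·0.25207/0.37707 = 5.7316 rad/s.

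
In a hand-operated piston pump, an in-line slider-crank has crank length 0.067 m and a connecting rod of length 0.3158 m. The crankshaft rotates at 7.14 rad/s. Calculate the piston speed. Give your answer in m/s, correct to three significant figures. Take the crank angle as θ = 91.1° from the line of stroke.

ω = 7.14 rad/s
For an in-line slider-crank, x = r cosθ + √(L² − r² sin²θ), so v = −rω sinθ·[1 + r cosθ/√(L² − r² sin²θ)].
With r = 0.067 m, L = 0.3158 m, θ = 91.1°: √(L² − r² sin²θ) = 0.30861 m.
v = −0.067·7.14·0.99982·[1 + 0.067·-0.01920/0.30861] = -0.4763 m/s.
|v| = 0.4763 m/s.

0.476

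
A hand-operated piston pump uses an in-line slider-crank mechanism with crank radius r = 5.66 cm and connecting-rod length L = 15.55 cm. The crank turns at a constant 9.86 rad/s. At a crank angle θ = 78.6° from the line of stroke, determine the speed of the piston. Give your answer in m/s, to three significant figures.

ω = 9.86 rad/s
For an in-line slider-crank, x = r cosθ + √(L² − r² sin²θ), so v = −rω sinθ·[1 + r cosθ/√(L² − r² sin²θ)].
With r = 0.0566 m, L = 0.1555 m, θ = 78.6°: √(L² − r² sin²θ) = 0.14526 m.
v = −0.0566·9.86·0.98027·[1 + 0.0566·0.19766/0.14526] = -0.5892 m/s.
|v| = 0.5892 m/s.

0.589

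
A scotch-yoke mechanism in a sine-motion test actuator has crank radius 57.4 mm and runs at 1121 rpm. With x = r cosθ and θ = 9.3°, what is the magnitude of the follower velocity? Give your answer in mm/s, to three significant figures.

ω = 117.4 rad/s (from 1121 rpm).
x = r cosθ ⇒ ẋ = −rω sinθ.
|v| = rω|sinθ| = 0.0574·117.4·|sin 9.3°| = 1.0889 m/s = 1088.9 mm/s.

1090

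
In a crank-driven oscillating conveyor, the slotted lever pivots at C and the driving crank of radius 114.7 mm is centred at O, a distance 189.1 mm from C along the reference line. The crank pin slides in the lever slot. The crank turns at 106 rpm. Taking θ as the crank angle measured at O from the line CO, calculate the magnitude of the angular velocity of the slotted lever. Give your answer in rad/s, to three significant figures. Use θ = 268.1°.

ω = 11.1 rad/s (from 106 rpm).
Crank pin A relative to C: A = (d + r cosθ, r sinθ); lever angle φ = atan2(r sinθ, d + r cosθ).
Differentiating tanφ: φ̇ = rω(d cosθ + r)/(d² + r² + 2dr cosθ).
d² + r² + 2dr cosθ = |CA|² = 0.0474766 m²;  d cosθ + r = +0.10843 m.
|ω_lever| = |0.1147·11.1·+0.10843| / 0.0474766 = 2.9078 rad/s.

2.91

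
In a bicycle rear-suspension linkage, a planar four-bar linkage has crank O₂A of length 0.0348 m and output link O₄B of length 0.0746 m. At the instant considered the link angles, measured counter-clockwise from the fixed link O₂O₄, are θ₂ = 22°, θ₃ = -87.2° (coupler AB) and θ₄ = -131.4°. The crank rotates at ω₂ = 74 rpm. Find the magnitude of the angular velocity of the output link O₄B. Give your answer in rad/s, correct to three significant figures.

ω₂ = 7.749 rad/s (from 74 rpm).
Differentiating the loop-closure r₂e^{iθ₂}+r₃e^{iθ₃}=r₁+r₄e^{iθ₄} gives r₂ω₂e^{iθ₂}+r₃ω₃e^{iθ₃}=r₄ω₄e^{iθ₄}.
Eliminating the other unknown: ω₄ = r₂ω₂ sin(θ₂−θ₃) / [r₄ sin(θ₄−θ₃)].
Numerator sine = +0.94438; denominator sine = -0.69717.
Result = 0.0348·7.749·(+0.94438) / (0.0746·(-0.69717)) = -4.8968 rad/s; magnitude 4.8968 rad/s.

4.90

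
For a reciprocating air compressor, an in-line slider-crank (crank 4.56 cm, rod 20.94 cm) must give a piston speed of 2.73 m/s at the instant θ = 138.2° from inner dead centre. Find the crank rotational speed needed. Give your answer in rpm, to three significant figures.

1030

For an in-line slider-crank, |v_piston| = rω|sinθ|·[1 + r cosθ/√(L² − r² sin²θ)].
With r = 0.0456 m, L = 0.2094 m, θ = 138.2°: the bracketed kinematic factor |dx/dθ| = 0.025407 m.
ω = v/|dx/dθ| = 2.73/0.025407 = 107.45 rad/s.
N = 60ω/(2π) = 1026.1 rpm.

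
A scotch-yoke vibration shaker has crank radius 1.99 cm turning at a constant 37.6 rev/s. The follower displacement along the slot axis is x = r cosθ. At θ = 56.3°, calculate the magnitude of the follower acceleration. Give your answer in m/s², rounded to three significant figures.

616

ω = 236.2 rad/s (from 37.6 rev/s).
x = r cosθ ⇒ ẍ = −rω² cosθ (ω constant).
|a| = rω²|cosθ| = 0.0199·(236.2)²·|cos 56.3°| = 616.25 m/s².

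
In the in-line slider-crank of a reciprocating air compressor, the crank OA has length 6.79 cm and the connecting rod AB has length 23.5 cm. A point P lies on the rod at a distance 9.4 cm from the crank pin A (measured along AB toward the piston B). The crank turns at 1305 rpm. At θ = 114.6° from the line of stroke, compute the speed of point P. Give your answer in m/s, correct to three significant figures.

ω = 136.7 rad/s.  Crank-pin speed |V_A| = rω = 9.2792 m/s, perpendicular to OA.
Rod angle: sinφ = −(r/L) sinθ ⇒ φ = -15.231°; ω_rod = −rω cosθ/√(L²−r²sin²θ) = +17.036 rad/s.
V_P = V_A + ω_rod × AP, with AP = 0.094 m along the rod.
Components: V_Px = −rω sinθ − a·ω_rod·sinφ = -8.0163 m/s;  V_Py = rω cosθ + a·ω_rod·cosφ = -2.3176 m/s.
|V_P| = √(V_Px² + V_Py²) = 8.3446 m/s.

8.34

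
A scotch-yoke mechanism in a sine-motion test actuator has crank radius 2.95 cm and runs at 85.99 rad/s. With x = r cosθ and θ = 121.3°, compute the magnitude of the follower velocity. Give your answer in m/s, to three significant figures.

2.17

ω = 85.99 rad/s
x = r cosθ ⇒ ẋ = −rω sinθ.
|v| = rω|sinθ| = 0.0295·85.99·|sin 121.3°| = 2.1675 m/s.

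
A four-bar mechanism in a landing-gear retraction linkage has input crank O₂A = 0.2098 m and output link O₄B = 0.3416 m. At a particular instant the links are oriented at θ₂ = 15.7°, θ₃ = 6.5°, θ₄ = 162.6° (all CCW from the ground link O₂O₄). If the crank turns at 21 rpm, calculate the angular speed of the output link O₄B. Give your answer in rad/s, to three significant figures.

ω₂ = 2.199 rad/s (from 21 rpm).
Differentiating the loop-closure r₂e^{iθ₂}+r₃e^{iθ₃}=r₁+r₄e^{iθ₄} gives r₂ω₂e^{iθ₂}+r₃ω₃e^{iθ₃}=r₄ω₄e^{iθ₄}.
Eliminating the other unknown: ω₄ = r₂ω₂ sin(θ₂−θ₃) / [r₄ sin(θ₄−θ₃)].
Numerator sine = +0.15988; denominator sine = +0.40514.
Result = 0.2098·2.199·(+0.15988) / (0.3416·(+0.40514)) = +0.533 rad/s; magnitude 0.533 rad/s.

0.533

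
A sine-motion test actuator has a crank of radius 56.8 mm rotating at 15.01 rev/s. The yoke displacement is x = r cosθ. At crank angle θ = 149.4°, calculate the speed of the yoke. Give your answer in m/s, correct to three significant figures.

ω = 94.31 rad/s (from 15.01 rev/s).
x = r cosθ ⇒ ẋ = −rω sinθ.
|v| = rω|sinθ| = 0.0568·94.31·|sin 149.4°| = 2.7269 m/s.

2.73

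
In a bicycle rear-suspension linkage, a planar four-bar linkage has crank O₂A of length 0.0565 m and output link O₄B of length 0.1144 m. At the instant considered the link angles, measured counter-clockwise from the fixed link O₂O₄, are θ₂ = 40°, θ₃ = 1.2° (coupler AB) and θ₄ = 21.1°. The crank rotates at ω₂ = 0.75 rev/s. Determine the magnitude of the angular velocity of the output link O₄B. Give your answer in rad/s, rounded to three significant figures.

4.28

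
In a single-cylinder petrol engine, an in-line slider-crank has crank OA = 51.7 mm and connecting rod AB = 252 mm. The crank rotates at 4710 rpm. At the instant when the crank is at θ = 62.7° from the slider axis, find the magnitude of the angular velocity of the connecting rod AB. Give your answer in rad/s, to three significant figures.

47.2

ω = 493.2 rad/s (converted from 4710 rpm).
The rod makes angle φ with the slider axis where L sinφ = r sinθ; differentiating, L cosφ·φ̇ = r ω cosθ.
L cosφ = √(L² − r² sin²θ) = 0.24778 m.
|ω_rod| = r ω |cosθ| / √(L² − r² sin²θ) = 0.0517·493.2·0.45865/0.24778 = 47.202 rad/s.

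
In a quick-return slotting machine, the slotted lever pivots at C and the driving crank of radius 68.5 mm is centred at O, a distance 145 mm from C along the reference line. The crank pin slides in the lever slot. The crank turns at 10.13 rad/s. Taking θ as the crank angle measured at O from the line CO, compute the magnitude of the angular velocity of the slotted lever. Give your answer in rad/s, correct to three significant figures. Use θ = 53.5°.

ω = 10.13 rad/s
Crank pin A relative to C: A = (d + r cosθ, r sinθ); lever angle φ = atan2(r sinθ, d + r cosθ).
Differentiating tanφ: φ̇ = rω(d cosθ + r)/(d² + r² + 2dr cosθ).
d² + r² + 2dr cosθ = |CA|² = 0.0375334 m²;  d cosθ + r = +0.15475 m.
|ω_lever| = |0.0685·10.13·+0.15475| / 0.0375334 = 2.861 rad/s.

2.86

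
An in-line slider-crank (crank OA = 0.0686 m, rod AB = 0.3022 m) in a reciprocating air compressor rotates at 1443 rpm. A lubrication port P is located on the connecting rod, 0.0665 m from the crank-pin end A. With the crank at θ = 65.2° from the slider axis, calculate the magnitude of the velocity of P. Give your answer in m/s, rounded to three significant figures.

ω = 151.1 rad/s.  Crank-pin speed |V_A| = rω = 10.366 m/s, perpendicular to OA.
Rod angle: sinφ = −(r/L) sinθ ⇒ φ = -11.892°; ω_rod = −rω cosθ/√(L²−r²sin²θ) = -14.704 rad/s.
V_P = V_A + ω_rod × AP, with AP = 0.0665 m along the rod.
Components: V_Px = −rω sinθ − a·ω_rod·sinφ = -9.6117 m/s;  V_Py = rω cosθ + a·ω_rod·cosφ = +3.3913 m/s.
|V_P| = √(V_Px² + V_Py²) = 10.192 m/s.

10.2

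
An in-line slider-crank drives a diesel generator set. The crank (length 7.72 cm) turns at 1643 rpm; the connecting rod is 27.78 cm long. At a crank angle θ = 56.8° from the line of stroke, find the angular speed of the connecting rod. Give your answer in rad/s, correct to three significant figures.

ω = 172.1 rad/s (converted from 1643 rpm).
The rod makes angle φ with the slider axis where L sinφ = r sinθ; differentiating, L cosφ·φ̇ = r ω cosθ.
L cosφ = √(L² − r² sin²θ) = 0.27018 m.
|ω_rod| = r ω |cosθ| / √(L² − r² sin²θ) = 0.0772·172.1·0.54756/0.27018 = 26.919 rad/s.

26.9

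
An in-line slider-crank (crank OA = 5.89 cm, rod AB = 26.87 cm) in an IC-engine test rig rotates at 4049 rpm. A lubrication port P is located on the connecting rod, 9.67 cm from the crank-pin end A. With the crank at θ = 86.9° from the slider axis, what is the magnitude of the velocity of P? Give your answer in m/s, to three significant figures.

ω = 424 rad/s.  Crank-pin speed |V_A| = rω = 24.974 m/s, perpendicular to OA.
Rod angle: sinφ = −(r/L) sinθ ⇒ φ = -12.643°; ω_rod = −rω cosθ/√(L²−r²sin²θ) = -5.1512 rad/s.
V_P = V_A + ω_rod × AP, with AP = 0.0967 m along the rod.
Components: V_Px = −rω sinθ − a·ω_rod·sinφ = -25.047 m/s;  V_Py = rω cosθ + a·ω_rod·cosφ = +0.86453 m/s.
|V_P| = √(V_Px² + V_Py²) = 25.062 m/s.

25.1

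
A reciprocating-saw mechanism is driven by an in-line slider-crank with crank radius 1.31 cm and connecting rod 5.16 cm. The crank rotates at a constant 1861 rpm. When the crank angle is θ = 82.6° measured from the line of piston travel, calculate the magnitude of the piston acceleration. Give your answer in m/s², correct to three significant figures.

ω = 2π·1861/60 = 194.9 rad/s
x(θ) = r cosθ + √(L² − r² sin²θ); with ω constant, a = ω²·d²x/dθ².
d²x/dθ² = −r cosθ − r²(cos2θ)/√u − r⁴ sin²2θ/(4u^{3/2}),  u = L² − r² sin²θ = 0.0024938 m².
Substituting r = 0.0131 m, L = 0.0516 m, θ = 82.6°: d²x/dθ² = +0.0016314 m.
a = ω²·d²x/dθ² = (194.9)²·(+0.0016314) = +61.959 m/s²;  |a| = 61.959 m/s².

62.0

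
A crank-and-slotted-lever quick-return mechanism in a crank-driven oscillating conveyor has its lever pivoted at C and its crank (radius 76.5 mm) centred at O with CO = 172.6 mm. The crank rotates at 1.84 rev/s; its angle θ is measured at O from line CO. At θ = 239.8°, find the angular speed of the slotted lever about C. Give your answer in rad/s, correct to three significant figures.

0.408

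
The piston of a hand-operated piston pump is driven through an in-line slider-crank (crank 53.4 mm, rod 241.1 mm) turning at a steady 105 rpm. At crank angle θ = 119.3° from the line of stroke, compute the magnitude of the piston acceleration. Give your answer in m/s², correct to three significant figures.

3.91

ω = 2π·105/60 = 11 rad/s
x(θ) = r cosθ + √(L² − r² sin²θ); with ω constant, a = ω²·d²x/dθ².
d²x/dθ² = −r cosθ − r²(cos2θ)/√u − r⁴ sin²2θ/(4u^{3/2}),  u = L² − r² sin²θ = 0.0559606 m².
Substituting r = 0.0534 m, L = 0.2411 m, θ = 119.3°: d²x/dθ² = +0.032302 m.
a = ω²·d²x/dθ² = (11)²·(+0.032302) = +3.9053 m/s²;  |a| = 3.9053 m/s².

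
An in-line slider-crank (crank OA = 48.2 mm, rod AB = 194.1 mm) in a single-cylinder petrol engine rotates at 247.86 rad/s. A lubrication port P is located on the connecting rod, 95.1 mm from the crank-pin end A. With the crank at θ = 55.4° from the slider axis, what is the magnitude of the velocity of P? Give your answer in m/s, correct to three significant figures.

ω = 247.9 rad/s.  Crank-pin speed |V_A| = rω = 11.947 m/s, perpendicular to OA.
Rod angle: sinφ = −(r/L) sinθ ⇒ φ = -11.795°; ω_rod = −rω cosθ/√(L²−r²sin²θ) = -35.705 rad/s.
V_P = V_A + ω_rod × AP, with AP = 0.0951 m along the rod.
Components: V_Px = −rω sinθ − a·ω_rod·sinφ = -10.528 m/s;  V_Py = rω cosθ + a·ω_rod·cosφ = +3.4601 m/s.
|V_P| = √(V_Px² + V_Py²) = 11.082 m/s.

11.1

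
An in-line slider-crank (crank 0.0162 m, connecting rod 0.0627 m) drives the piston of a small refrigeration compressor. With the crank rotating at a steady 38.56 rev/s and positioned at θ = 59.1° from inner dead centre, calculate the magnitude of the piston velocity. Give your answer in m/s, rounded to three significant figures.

3.83

ω = 2π·38.6 = 242.3 rad/s
For an in-line slider-crank, x = r cosθ + √(L² − r² sin²θ), so v = −rω sinθ·[1 + r cosθ/√(L² − r² sin²θ)].
With r = 0.0162 m, L = 0.0627 m, θ = 59.1°: √(L² − r² sin²θ) = 0.06114 m.
v = −0.0162·242.3·0.85806·[1 + 0.0162·0.51354/0.06114] = -3.8261 m/s.
|v| = 3.8261 m/s.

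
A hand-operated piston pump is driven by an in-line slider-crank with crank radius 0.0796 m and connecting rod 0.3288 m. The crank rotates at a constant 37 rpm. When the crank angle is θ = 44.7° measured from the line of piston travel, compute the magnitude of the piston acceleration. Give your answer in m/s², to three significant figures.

ω = 2π·37/60 = 3.875 rad/s
x(θ) = r cosθ + √(L² − r² sin²θ); with ω constant, a = ω²·d²x/dθ².
d²x/dθ² = −r cosθ − r²(cos2θ)/√u − r⁴ sin²2θ/(4u^{3/2}),  u = L² − r² sin²θ = 0.104975 m².
Substituting r = 0.0796 m, L = 0.3288 m, θ = 44.7°: d²x/dθ² = -0.057079 m.
a = ω²·d²x/dθ² = (3.875)²·(-0.057079) = -0.85692 m/s²;  |a| = 0.85692 m/s².

0.857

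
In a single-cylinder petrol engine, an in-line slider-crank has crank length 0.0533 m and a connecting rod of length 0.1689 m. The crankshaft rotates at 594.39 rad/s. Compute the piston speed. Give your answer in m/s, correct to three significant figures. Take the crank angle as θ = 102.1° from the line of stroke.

28.8

ω = 594.4 rad/s
For an in-line slider-crank, x = r cosθ + √(L² − r² sin²θ), so v = −rω sinθ·[1 + r cosθ/√(L² − r² sin²θ)].
With r = 0.0533 m, L = 0.1689 m, θ = 102.1°: √(L² − r² sin²θ) = 0.16066 m.
v = −0.0533·594.4·0.97778·[1 + 0.0533·-0.20962/0.16066] = -28.823 m/s.
|v| = 28.823 m/s.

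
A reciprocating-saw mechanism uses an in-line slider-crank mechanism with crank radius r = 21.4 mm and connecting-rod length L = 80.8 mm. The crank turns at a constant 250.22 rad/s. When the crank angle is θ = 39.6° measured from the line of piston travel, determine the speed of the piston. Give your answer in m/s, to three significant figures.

ω = 250.2 rad/s
For an in-line slider-crank, x = r cosθ + √(L² − r² sin²θ), so v = −rω sinθ·[1 + r cosθ/√(L² − r² sin²θ)].
With r = 0.0214 m, L = 0.0808 m, θ = 39.6°: √(L² − r² sin²θ) = 0.07964 m.
v = −0.0214·250.2·0.63742·[1 + 0.0214·0.77051/0.07964] = -4.1199 m/s.
|v| = 4.1199 m/s.

4.12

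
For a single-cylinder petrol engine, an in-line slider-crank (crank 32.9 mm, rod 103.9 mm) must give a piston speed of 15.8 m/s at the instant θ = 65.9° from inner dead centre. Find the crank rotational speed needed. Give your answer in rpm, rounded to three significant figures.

For an in-line slider-crank, |v_piston| = rω|sinθ|·[1 + r cosθ/√(L² − r² sin²θ)].
With r = 0.0329 m, L = 0.1039 m, θ = 65.9°: the bracketed kinematic factor |dx/dθ| = 0.034089 m.
ω = v/|dx/dθ| = 15.8/0.034089 = 463.5 rad/s.
N = 60ω/(2π) = 4426.1 rpm.

4430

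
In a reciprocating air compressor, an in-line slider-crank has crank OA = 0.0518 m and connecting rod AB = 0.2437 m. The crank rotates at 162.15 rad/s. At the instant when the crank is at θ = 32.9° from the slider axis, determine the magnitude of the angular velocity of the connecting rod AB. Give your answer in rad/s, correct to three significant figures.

29.1

ω = 162.2 rad/s
The rod makes angle φ with the slider axis where L sinφ = r sinθ; differentiating, L cosφ·φ̇ = r ω cosθ.
L cosφ = √(L² − r² sin²θ) = 0.24207 m.
|ω_rod| = r ω |cosθ| / √(L² − r² sin²θ) = 0.0518·162.2·0.83962/0.24207 = 29.133 rad/s.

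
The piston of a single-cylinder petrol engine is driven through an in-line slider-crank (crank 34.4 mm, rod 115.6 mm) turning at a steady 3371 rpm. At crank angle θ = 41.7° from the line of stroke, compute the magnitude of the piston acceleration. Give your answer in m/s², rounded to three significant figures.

3380

ω = 2π·3371/60 = 353 rad/s
x(θ) = r cosθ + √(L² − r² sin²θ); with ω constant, a = ω²·d²x/dθ².
d²x/dθ² = −r cosθ − r²(cos2θ)/√u − r⁴ sin²2θ/(4u^{3/2}),  u = L² − r² sin²θ = 0.0128397 m².
Substituting r = 0.0344 m, L = 0.1156 m, θ = 41.7°: d²x/dθ² = -0.027122 m.
a = ω²·d²x/dθ² = (353)²·(-0.027122) = -3379.9 m/s²;  |a| = 3379.9 m/s².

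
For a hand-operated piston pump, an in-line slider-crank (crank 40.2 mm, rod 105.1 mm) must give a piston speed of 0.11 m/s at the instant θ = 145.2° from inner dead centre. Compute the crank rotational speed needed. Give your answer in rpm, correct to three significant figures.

67.5

For an in-line slider-crank, |v_piston| = rω|sinθ|·[1 + r cosθ/√(L² − r² sin²θ)].
With r = 0.0402 m, L = 0.1051 m, θ = 145.2°: the bracketed kinematic factor |dx/dθ| = 0.015559 m.
ω = v/|dx/dθ| = 0.11/0.015559 = 7.07 rad/s.
N = 60ω/(2π) = 67.514 rpm.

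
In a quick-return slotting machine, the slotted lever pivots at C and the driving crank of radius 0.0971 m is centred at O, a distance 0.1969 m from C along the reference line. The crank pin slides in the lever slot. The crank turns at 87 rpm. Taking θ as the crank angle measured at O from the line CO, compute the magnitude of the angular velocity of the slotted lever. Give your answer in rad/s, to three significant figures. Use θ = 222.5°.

ω = 9.111 rad/s (from 87 rpm).
Crank pin A relative to C: A = (d + r cosθ, r sinθ); lever angle φ = atan2(r sinθ, d + r cosθ).
Differentiating tanφ: φ̇ = rω(d cosθ + r)/(d² + r² + 2dr cosθ).
d² + r² + 2dr cosθ = |CA|² = 0.020006 m²;  d cosθ + r = -0.04807 m.
|ω_lever| = |0.0971·9.111·-0.04807| / 0.020006 = 2.1256 rad/s.

2.13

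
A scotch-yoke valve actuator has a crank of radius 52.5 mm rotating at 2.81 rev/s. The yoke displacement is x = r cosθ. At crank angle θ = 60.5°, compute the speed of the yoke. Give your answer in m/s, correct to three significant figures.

0.807

ω = 17.66 rad/s (from 2.81 rev/s).
x = r cosθ ⇒ ẋ = −rω sinθ.
|v| = rω|sinθ| = 0.0525·17.66·|sin 60.5°| = 0.80676 m/s.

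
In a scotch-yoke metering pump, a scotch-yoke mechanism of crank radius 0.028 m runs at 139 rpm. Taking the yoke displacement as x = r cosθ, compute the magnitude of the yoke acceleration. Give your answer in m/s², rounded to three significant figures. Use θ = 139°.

ω = 14.56 rad/s (from 139 rpm).
x = r cosθ ⇒ ẍ = −rω² cosθ (ω constant).
|a| = rω²|cosθ| = 0.028·(14.56)²·|cos 139°| = 4.4774 m/s².

4.48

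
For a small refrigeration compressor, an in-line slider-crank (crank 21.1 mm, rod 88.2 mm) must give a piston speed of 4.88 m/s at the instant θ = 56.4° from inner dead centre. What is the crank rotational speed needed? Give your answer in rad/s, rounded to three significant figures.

For an in-line slider-crank, |v_piston| = rω|sinθ|·[1 + r cosθ/√(L² − r² sin²θ)].
With r = 0.0211 m, L = 0.0882 m, θ = 56.4°: the bracketed kinematic factor |dx/dθ| = 0.019949 m.
ω = v/|dx/dθ| = 4.88/0.019949 = 244.62 rad/s.

245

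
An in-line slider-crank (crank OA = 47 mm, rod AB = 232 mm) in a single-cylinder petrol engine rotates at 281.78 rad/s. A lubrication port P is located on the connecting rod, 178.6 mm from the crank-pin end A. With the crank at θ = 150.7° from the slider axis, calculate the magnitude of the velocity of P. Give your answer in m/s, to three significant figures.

ω = 281.8 rad/s.  Crank-pin speed |V_A| = rω = 13.244 m/s, perpendicular to OA.
Rod angle: sinφ = −(r/L) sinθ ⇒ φ = -5.690°; ω_rod = −rω cosθ/√(L²−r²sin²θ) = +50.028 rad/s.
V_P = V_A + ω_rod × AP, with AP = 0.1786 m along the rod.
Components: V_Px = −rω sinθ − a·ω_rod·sinφ = -5.5954 m/s;  V_Py = rω cosθ + a·ω_rod·cosφ = -2.6584 m/s.
|V_P| = √(V_Px² + V_Py²) = 6.1948 m/s.

6.19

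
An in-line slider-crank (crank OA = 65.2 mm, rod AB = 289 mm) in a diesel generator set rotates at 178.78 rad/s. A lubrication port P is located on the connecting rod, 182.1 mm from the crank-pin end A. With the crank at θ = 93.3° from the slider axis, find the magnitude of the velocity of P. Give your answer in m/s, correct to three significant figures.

11.5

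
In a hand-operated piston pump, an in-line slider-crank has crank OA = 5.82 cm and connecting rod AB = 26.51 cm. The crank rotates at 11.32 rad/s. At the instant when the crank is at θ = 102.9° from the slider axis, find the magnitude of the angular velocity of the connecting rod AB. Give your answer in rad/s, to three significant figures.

0.568

ω = 11.32 rad/s
The rod makes angle φ with the slider axis where L sinφ = r sinθ; differentiating, L cosφ·φ̇ = r ω cosθ.
L cosφ = √(L² − r² sin²θ) = 0.25896 m.
|ω_rod| = r ω |cosθ| / √(L² − r² sin²θ) = 0.0582·11.32·0.22325/0.25896 = 0.56798 rad/s.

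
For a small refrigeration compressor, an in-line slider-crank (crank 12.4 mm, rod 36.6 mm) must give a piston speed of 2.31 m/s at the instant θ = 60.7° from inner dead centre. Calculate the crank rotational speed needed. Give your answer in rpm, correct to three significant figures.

For an in-line slider-crank, |v_piston| = rω|sinθ|·[1 + r cosθ/√(L² − r² sin²θ)].
With r = 0.0124 m, L = 0.0366 m, θ = 60.7°: the bracketed kinematic factor |dx/dθ| = 0.01269 m.
ω = v/|dx/dθ| = 2.31/0.01269 = 182.03 rad/s.
N = 60ω/(2π) = 1738.2 rpm.

1740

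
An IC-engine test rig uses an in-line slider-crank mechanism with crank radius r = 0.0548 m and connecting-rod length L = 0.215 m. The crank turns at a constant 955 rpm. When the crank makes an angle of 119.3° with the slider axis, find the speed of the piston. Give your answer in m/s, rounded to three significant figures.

ω = 2π·955/60 = 100 rad/s
For an in-line slider-crank, x = r cosθ + √(L² − r² sin²θ), so v = −rω sinθ·[1 + r cosθ/√(L² − r² sin²θ)].
With r = 0.0548 m, L = 0.215 m, θ = 119.3°: √(L² − r² sin²θ) = 0.20962 m.
v = −0.0548·100·0.87207·[1 + 0.0548·-0.48938/0.20962] = -4.1678 m/s.
|v| = 4.1678 m/s.

4.17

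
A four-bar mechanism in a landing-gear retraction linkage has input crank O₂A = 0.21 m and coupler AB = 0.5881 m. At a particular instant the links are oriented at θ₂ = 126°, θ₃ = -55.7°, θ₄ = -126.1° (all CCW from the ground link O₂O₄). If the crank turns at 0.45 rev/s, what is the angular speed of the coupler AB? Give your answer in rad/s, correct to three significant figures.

1.02

ω₂ = 2.827 rad/s (from 0.45 rev/s).
Differentiating the loop-closure r₂e^{iθ₂}+r₃e^{iθ₃}=r₁+r₄e^{iθ₄} gives r₂ω₂e^{iθ₂}+r₃ω₃e^{iθ₃}=r₄ω₄e^{iθ₄}.
Eliminating the other unknown: ω₃ = r₂ω₂ sin(θ₄−θ₂) / [r₃ sin(θ₃−θ₄)].
Numerator sine = +0.95159; denominator sine = +0.94206.
Result = 0.21·2.827·(+0.95159) / (0.5881·(+0.94206)) = +1.0198 rad/s; magnitude 1.0198 rad/s.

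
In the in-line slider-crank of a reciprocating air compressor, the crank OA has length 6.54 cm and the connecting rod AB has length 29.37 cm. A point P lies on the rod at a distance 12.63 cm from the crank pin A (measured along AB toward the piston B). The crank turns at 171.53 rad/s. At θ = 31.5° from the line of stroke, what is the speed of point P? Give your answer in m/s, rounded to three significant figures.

8.36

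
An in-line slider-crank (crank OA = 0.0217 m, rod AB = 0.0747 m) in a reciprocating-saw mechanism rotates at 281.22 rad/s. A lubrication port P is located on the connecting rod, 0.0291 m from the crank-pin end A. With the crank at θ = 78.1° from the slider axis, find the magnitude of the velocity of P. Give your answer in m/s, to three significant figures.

ω = 281.2 rad/s.  Crank-pin speed |V_A| = rω = 6.1025 m/s, perpendicular to OA.
Rod angle: sinφ = −(r/L) sinθ ⇒ φ = -16.514°; ω_rod = −rω cosθ/√(L²−r²sin²θ) = -17.57 rad/s.
V_P = V_A + ω_rod × AP, with AP = 0.0291 m along the rod.
Components: V_Px = −rω sinθ − a·ω_rod·sinφ = -6.1167 m/s;  V_Py = rω cosθ + a·ω_rod·cosφ = +0.76815 m/s.
|V_P| = √(V_Px² + V_Py²) = 6.1647 m/s.

6.16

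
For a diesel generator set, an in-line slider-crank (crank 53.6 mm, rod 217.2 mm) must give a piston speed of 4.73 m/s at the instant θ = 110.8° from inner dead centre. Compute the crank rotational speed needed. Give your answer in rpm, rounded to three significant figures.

991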